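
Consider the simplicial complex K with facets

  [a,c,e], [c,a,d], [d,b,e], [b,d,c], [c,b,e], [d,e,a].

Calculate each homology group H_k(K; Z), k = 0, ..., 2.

Order the vertices as a < b < c < d < e. Listing each simplex with vertices in this order, K has dimension 2 with simplices:

  0-simplices (5): a, b, c, d, e
  1-simplices (9): ac, ad, ae, bc, bd, be, cd, ce, de
  2-simplices (6): acd, ace, ade, bcd, bce, bde

giving chain groups C_0 ≅ Z^5, C_1 ≅ Z^9, C_2 ≅ Z^6.

Boundary ∂_1: C_1 → C_0 maps an edge to its endpoints' difference, ∂[p,q] = q − p.
This gives a 5×9 integer matrix of rank 4; reducing to Smith normal form yields diagonal entries (1,1,1,1).

∂_2: C_2 → C_1 acts by ∂[p,q,r] = [q,r] − [p,r] + [p,q]. For instance
  ∂bcd = cd − bd + bc,
  ∂acd = cd − ad + ac.
The 9×6 boundary matrix has rank 5 and Smith normal form diag(1,1,1,1,1).

Reading off H_k = ker ∂_k / im ∂_{k+1}:

  H_0: rank C_0 − rank ∂_1 = 5 − 4 = 1, and the invariant factors of ∂_1 are all 1, so H_0 ≅ Z.
  H_1: rank ker ∂_1 − rank ∂_2 = (9 − 4) − 5 = 0, and the invariant factors of ∂_2 are all 1, so H_1 ≅ 0.
  H_2: rank ker ∂_2 − rank ∂_3 = (6 − 5) − 0 = 1, and there is no ∂_3, so H_2 ≅ Z.

H_0 ≅ Z,  H_1 = 0,  H_2 ≅ Z.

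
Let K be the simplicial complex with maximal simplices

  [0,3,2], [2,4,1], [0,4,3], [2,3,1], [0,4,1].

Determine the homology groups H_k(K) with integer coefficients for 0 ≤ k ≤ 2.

Take the total order 0 < 1 < 2 < 3 < 4 on the vertex set. Then K (dimension 2) consists of the simplices:

  0-simplices (5): [0], [1], [2], [3], [4]
  1-simplices (10): [0,1], [0,2], [0,3], [0,4], [1,2], [1,3], [1,4], [2,3], [2,4], [3,4]
  2-simplices (5): [0,1,4], [0,2,3], [0,3,4], [1,2,3], [1,2,4]

Hence C_0 ≅ Z^5, C_1 ≅ Z^10, C_2 ≅ Z^5.

∂_1: C_1 → C_0 sends each edge [p,q] (with p < q) to q − p. For instance
  ∂[3,4] = [4] − [3].
The resulting 5×10 matrix has rank 4, and its Smith normal form has invariant factors (1,1,1,1).

Boundary ∂_2: C_2 → C_1 sends each 2-simplex [p,q,r] to [q,r] − [p,r] + [p,q]. For instance
  ∂[1,2,4] = [2,4] − [1,4] + [1,2],
  ∂[0,3,4] = [3,4] − [0,4] + [0,3].
As a 10×5 matrix over Z this has rank 5, with invariant factors (1,1,1,1,1).

Now H_k = ker ∂_k / im ∂_{k+1}, so:

  H_0: rank C_0 − rank ∂_1 = 5 − 4 = 1, and the invariant factors of ∂_1 are all 1, so H_0 ≅ Z.
  H_1: rank ker ∂_1 − rank ∂_2 = (10 − 4) − 5 = 1, and the invariant factors of ∂_2 are all 1, so H_1 ≅ Z.
  H_2: rank ker ∂_2 − rank ∂_3 = (5 − 5) − 0 = 0, and there is no ∂_3, so H_2 ≅ 0.

H_0 = Z,  H_1 = Z,  H_2 = 0.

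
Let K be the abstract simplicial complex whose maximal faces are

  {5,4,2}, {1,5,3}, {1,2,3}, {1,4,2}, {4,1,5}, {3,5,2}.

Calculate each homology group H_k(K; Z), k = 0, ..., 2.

Fix the vertex order 1 < 2 < 3 < 4 < 5 and write every simplex with vertices in increasing order. Then dim K = 2 and the simplices of K are:

  0-simplices (5): [1], [2], [3], [4], [5]
  1-simplices (9): [1,2], [1,3], [1,4], [1,5], [2,3], [2,4], [2,5], [3,5], [4,5]
  2-simplices (6): [1,2,3], [1,2,4], [1,3,5], [1,4,5], [2,3,5], [2,4,5]

giving chain groups C_0 ≅ Z^5, C_1 ≅ Z^9, C_2 ≅ Z^6.

Boundary ∂_1: C_1 → C_0 maps an edge to its endpoints' difference, ∂[p,q] = q − p.
The resulting 5×9 matrix has rank 4, and its Smith normal form has invariant factors (1,1,1,1).

The boundary map ∂_2: C_2 → C_1 sends each 2-simplex [p,q,r] to [q,r] − [p,r] + [p,q]. For instance
  ∂[1,4,5] = [4,5] − [1,5] + [1,4],
  ∂[2,4,5] = [4,5] − [2,5] + [2,4].
The resulting 9×6 matrix has rank 5, and its Smith normal form has invariant factors (1,1,1,1,1).

From H_k ≅ ker(∂_k) / im(∂_{k+1}) we obtain:

  H_0: rank C_0 − rank ∂_1 = 5 − 4 = 1, and the invariant factors of ∂_1 are all 1, so H_0 = Z.
  H_1: rank ker ∂_1 − rank ∂_2 = (9 − 4) − 5 = 0, and the invariant factors of ∂_2 are all 1, so H_1 = 0.
  H_2: rank ker ∂_2 − rank ∂_3 = (6 − 5) − 0 = 1, and there is no ∂_3, so H_2 = Z.

As a check, the Euler characteristic is 5 − 9 + 6 = 2, which agrees with 1 − 0 + 1 = 2.

H_0 = Z,  H_1 = 0,  H_2 = Z.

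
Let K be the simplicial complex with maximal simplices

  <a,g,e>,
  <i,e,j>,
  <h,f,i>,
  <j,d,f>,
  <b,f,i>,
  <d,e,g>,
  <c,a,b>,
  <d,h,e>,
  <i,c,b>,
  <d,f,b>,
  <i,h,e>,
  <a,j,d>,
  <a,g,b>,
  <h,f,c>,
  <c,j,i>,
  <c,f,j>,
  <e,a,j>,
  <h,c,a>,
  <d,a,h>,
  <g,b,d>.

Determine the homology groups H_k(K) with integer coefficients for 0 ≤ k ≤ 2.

H_0 ≅ Z,  H_1 ≅ Z ⊕ Z/2,  H_2 = 0.

Order the vertices as a < b < c < d < e < f < g < h < i < j. Listing each simplex with vertices in this order, K has dimension 2 with simplices:

  0-simplices (10): a, b, c, d, e, f, g, h, i, j
  1-simplices (30): ab, ac, ad, ae, ag, ah, aj, bc, bd, bf, bg, bi, cf, ch, ci, cj, de, df, dg, dh, dj, eg, eh, ei, ej, fh, fi, fj, hi, ij
  2-simplices (20): abc, abg, ach, adh, adj, aeg, aej, bci, bdf, bdg, bfi, cfh, cfj, cij, deg, deh, dfj, ehi, eij, fhi

giving chain groups C_0 ≅ Z^10, C_1 ≅ Z^30, C_2 ≅ Z^20.

∂_1: C_1 → C_0 sends each edge [p,q] (with p < q) to q − p.
The 10×30 boundary matrix has rank 9 and Smith normal form diag(1,1,1,1,1,1,1,1,1).

The boundary map ∂_2: C_2 → C_1 acts by ∂[p,q,r] = [q,r] − [p,r] + [p,q]. For instance
  ∂abg = bg − ag + ab,
  ∂bfi = fi − bi + bf.
The resulting 30×20 matrix has rank 20, and its Smith normal form has invariant factors (1,1,1,1,1,1,1,1,1,1,1,1,1,1,1,1,1,1,1,2).

Computing H_k = (kernel of ∂_k) / (image of ∂_{k+1}):

  H_0: rank C_0 − rank ∂_1 = 10 − 9 = 1, and the invariant factors of ∂_1 are all 1, so H_0 ≅ Z.
  H_1: rank ker ∂_1 − rank ∂_2 = (30 − 9) − 20 = 1, and ∂_2 has invariant factor 2 > 1, so H_1 ≅ Z ⊕ Z/2.
  H_2: rank ker ∂_2 − rank ∂_3 = (20 − 20) − 0 = 0, and there is no ∂_3, so H_2 ≅ 0.

As a check, the Euler characteristic is 10 − 30 + 20 = 0, which agrees with 1 − 1 + 0 = 0.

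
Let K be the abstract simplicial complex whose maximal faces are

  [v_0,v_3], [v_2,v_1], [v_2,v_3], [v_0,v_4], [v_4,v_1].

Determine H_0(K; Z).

H_0 ≅ Z.

Take the total order v_0 < v_1 < v_2 < v_3 < v_4 on the vertex set. Then K (dimension 1) consists of the simplices:

  0-simplices (5): [v_0], [v_1], [v_2], [v_3], [v_4]
  1-simplices (5): [v_0,v_3], [v_0,v_4], [v_1,v_2], [v_1,v_4], [v_2,v_3]

so the chain groups are C_0 ≅ Z^5, C_1 ≅ Z^5.

∂_1: C_1 → C_0 sends each edge [p,q] (with p < q) to q − p. For instance
  ∂[v_0,v_3] = [v_3] − [v_0].
This gives a 5×5 integer matrix of rank 4; reducing to Smith normal form yields diagonal entries (1,1,1,1).

Computing H_k = (kernel of ∂_k) / (image of ∂_{k+1}):

  H_0: rank C_0 − rank ∂_1 = 5 − 4 = 1, and the invariant factors of ∂_1 are all 1, so H_0 ≅ Z.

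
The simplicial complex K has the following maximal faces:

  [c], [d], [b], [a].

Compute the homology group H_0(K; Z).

Take the total order a < b < c < d on the vertex set. Then K (dimension 0) consists of the simplices:

  0-simplices (4): a, b, c, d

so the chain groups are C_0 ≅ Z^4.

From H_k ≅ ker(∂_k) / im(∂_{k+1}) we obtain:

  H_0: rank C_0 − rank ∂_1 = 4 − 0 = 4, and there is no ∂_1, so H_0 = Z^4.

(K is a triangulation of a set of 4 points.)

H_0 = Z^4.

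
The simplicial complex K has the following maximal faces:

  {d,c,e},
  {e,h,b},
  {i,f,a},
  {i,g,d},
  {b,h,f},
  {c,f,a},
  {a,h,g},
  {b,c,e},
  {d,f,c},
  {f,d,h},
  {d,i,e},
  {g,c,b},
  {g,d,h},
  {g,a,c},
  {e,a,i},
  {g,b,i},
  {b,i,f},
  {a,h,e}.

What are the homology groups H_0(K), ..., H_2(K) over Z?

H_0 ≅ Z,  H_1 ≅ Z^2,  H_2 ≅ Z.

We work with the vertex ordering a < b < c < d < e < f < g < h < i. The simplices of K, each written with vertices in increasing order, are:

  0-simplices (9): a, b, c, d, e, f, g, h, i
  1-simplices (27): ac, ae, af, ag, ah, ai, bc, be, bf, bg, bh, bi, cd, ce, cf, cg, de, df, dg, dh, di, eh, ei, fh, fi, gh, gi
  2-simplices (18): acf, acg, aeh, aei, afi, agh, bce, bcg, beh, bfh, bfi, bgi, cde, cdf, dei, dfh, dgh, dgi

giving chain groups C_0 ≅ Z^9, C_1 ≅ Z^27, C_2 ≅ Z^18.

The boundary map ∂_1: C_1 → C_0 is given by ∂[p,q] = [q] − [p].
The resulting 9×27 matrix has rank 8, and its Smith normal form has invariant factors (1,1,1,1,1,1,1,1).

Boundary ∂_2: C_2 → C_1 sends each 2-simplex [p,q,r] to [q,r] − [p,r] + [p,q]. For instance
  ∂afi = fi − ai + af,
  ∂acf = cf − af + ac.
The resulting 27×18 matrix has rank 17, and its Smith normal form has invariant factors (1,1,1,1,1,1,1,1,1,1,1,1,1,1,1,1,1).

Reading off H_k = ker ∂_k / im ∂_{k+1}:

  H_0: rank C_0 − rank ∂_1 = 9 − 8 = 1, and the invariant factors of ∂_1 are all 1, so H_0 ≅ Z.
  H_1: rank ker ∂_1 − rank ∂_2 = (27 − 8) − 17 = 2, and the invariant factors of ∂_2 are all 1, so H_1 ≅ Z^2.
  H_2: rank ker ∂_2 − rank ∂_3 = (18 − 17) − 0 = 1, and there is no ∂_3, so H_2 ≅ Z.

(K is a triangulation of the torus T^2.)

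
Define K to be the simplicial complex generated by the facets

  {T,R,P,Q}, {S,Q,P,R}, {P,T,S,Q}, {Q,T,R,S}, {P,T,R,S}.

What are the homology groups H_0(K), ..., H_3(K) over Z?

Take the total order P < Q < R < S < T on the vertex set. Then K (dimension 3) consists of the simplices:

  0-simplices (5): P, Q, R, S, T
  1-simplices (10): PQ, PR, PS, PT, QR, QS, QT, RS, RT, ST
  2-simplices (10): PQR, PQS, PQT, PRS, PRT, PST, QRS, QRT, QST, RST
  3-simplices (5): PQRS, PQRT, PQST, PRST, QRST

so the chain groups are C_0 ≅ Z^5, C_1 ≅ Z^10, C_2 ≅ Z^10, C_3 ≅ Z^5.

∂_1: C_1 → C_0 is given by ∂[p,q] = [q] − [p]. For instance
  ∂PS = S − P.
This gives a 5×10 integer matrix of rank 4; reducing to Smith normal form yields diagonal entries (1,1,1,1).

The boundary map ∂_2: C_2 → C_1 acts by ∂[p,q,r] = [q,r] − [p,r] + [p,q]. For instance
  ∂PST = ST − PT + PS,
  ∂QRT = RT − QT + QR.
As a 10×10 matrix over Z this has rank 6, with invariant factors (1,1,1,1,1,1).

∂_3: C_3 → C_2 sends each 3-simplex σ to the alternating sum Σ_i (−1)^i (σ with its i-th vertex removed). For instance
  ∂PRST = RST − PST + PRT − PRS,
  ∂PQST = QST − PST + PQT − PQS.
The 10×5 boundary matrix has rank 4 and Smith normal form diag(1,1,1,1).

From H_k ≅ ker(∂_k) / im(∂_{k+1}) we obtain:

  H_0: rank C_0 − rank ∂_1 = 5 − 4 = 1, and the invariant factors of ∂_1 are all 1, so H_0 ≅ Z.
  H_1: rank ker ∂_1 − rank ∂_2 = (10 − 4) − 6 = 0, and the invariant factors of ∂_2 are all 1, so H_1 ≅ 0.
  H_2: rank ker ∂_2 − rank ∂_3 = (10 − 6) − 4 = 0, and the invariant factors of ∂_3 are all 1, so H_2 ≅ 0.
  H_3: rank ker ∂_3 − rank ∂_4 = (5 − 4) − 0 = 1, and there is no ∂_4, so H_3 ≅ Z.

H_0 ≅ Z,  H_1 = 0,  H_2 = 0,  H_3 ≅ Z.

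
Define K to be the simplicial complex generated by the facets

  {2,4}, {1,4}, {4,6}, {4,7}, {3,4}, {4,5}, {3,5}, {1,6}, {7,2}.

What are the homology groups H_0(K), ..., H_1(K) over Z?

H_0 = Z,  H_1 = Z^3.

Take the total order 1 < 2 < 3 < 4 < 5 < 6 < 7 on the vertex set. Then K (dimension 1) consists of the simplices:

  0-simplices (7): [1], [2], [3], [4], [5], [6], [7]
  1-simplices (9): [1,4], [1,6], [2,4], [2,7], [3,4], [3,5], [4,5], [4,6], [4,7]

giving chain groups C_0 ≅ Z^7, C_1 ≅ Z^9.

Boundary ∂_1: C_1 → C_0 maps an edge to its endpoints' difference, ∂[p,q] = q − p. For instance
  ∂[4,6] = [6] − [4].
The 7×9 boundary matrix has rank 6 and Smith normal form diag(1,1,1,1,1,1).

Now H_k = ker ∂_k / im ∂_{k+1}, so:

  H_0: rank C_0 − rank ∂_1 = 7 − 6 = 1, and the invariant factors of ∂_1 are all 1, so H_0 ≅ Z.
  H_1: rank ker ∂_1 − rank ∂_2 = (9 − 6) − 0 = 3, and there is no ∂_2, so H_1 ≅ Z^3.

As a check, the Euler characteristic is 7 − 9 = -2, which agrees with 1 − 3 = -2.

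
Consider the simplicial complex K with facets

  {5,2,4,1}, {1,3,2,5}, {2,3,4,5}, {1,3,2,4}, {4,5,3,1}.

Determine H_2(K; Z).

H_2 = 0.

Fix the vertex order 1 < 2 < 3 < 4 < 5 and write every simplex with vertices in increasing order. Then dim K = 3 and the simplices of K are:

  0-simplices (5): [1], [2], [3], [4], [5]
  1-simplices (10): [1,2], [1,3], [1,4], [1,5], [2,3], [2,4], [2,5], [3,4], [3,5], [4,5]
  2-simplices (10): [1,2,3], [1,2,4], [1,2,5], [1,3,4], [1,3,5], [1,4,5], [2,3,4], [2,3,5], [2,4,5], [3,4,5]
  3-simplices (5): [1,2,3,4], [1,2,3,5], [1,2,4,5], [1,3,4,5], [2,3,4,5]

so the chain groups are C_0 ≅ Z^5, C_1 ≅ Z^10, C_2 ≅ Z^10, C_3 ≅ Z^5.

∂_1: C_1 → C_0 maps an edge to its endpoints' difference, ∂[p,q] = q − p. For instance
  ∂[3,5] = [5] − [3].
The resulting 5×10 matrix has rank 4, and its Smith normal form has invariant factors (1,1,1,1).

Boundary ∂_2: C_2 → C_1 sends each 2-simplex [p,q,r] to [q,r] − [p,r] + [p,q]. For instance
  ∂[1,2,5] = [2,5] − [1,5] + [1,2],
  ∂[2,3,5] = [3,5] − [2,5] + [2,3].
As a 10×10 matrix over Z this has rank 6, with invariant factors (1,1,1,1,1,1).

The boundary map ∂_3: C_3 → C_2 sends each 3-simplex σ to the alternating sum Σ_i (−1)^i (σ with its i-th vertex removed). For instance
  ∂[1,2,3,5] = [2,3,5] − [1,3,5] + [1,2,5] − [1,2,3],
  ∂[1,2,3,4] = [2,3,4] − [1,3,4] + [1,2,4] − [1,2,3].
The 10×5 boundary matrix has rank 4 and Smith normal form diag(1,1,1,1).

From H_k ≅ ker(∂_k) / im(∂_{k+1}) we obtain:

  H_2: rank ker ∂_2 − rank ∂_3 = (10 − 6) − 4 = 0, and the invariant factors of ∂_3 are all 1, so H_2 ≅ 0.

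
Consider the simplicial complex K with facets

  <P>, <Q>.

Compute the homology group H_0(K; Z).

H_0 ≅ Z^2.

Order the vertices as P < Q. Listing each simplex with vertices in this order, K has dimension 0 with simplices:

  0-simplices (2): P, Q

Hence C_0 ≅ Z^2.

From H_k ≅ ker(∂_k) / im(∂_{k+1}) we obtain:

  H_0: rank C_0 − rank ∂_1 = 2 − 0 = 2, and there is no ∂_1, so H_0 ≅ Z^2.

(K is a triangulation of a set of 2 points.)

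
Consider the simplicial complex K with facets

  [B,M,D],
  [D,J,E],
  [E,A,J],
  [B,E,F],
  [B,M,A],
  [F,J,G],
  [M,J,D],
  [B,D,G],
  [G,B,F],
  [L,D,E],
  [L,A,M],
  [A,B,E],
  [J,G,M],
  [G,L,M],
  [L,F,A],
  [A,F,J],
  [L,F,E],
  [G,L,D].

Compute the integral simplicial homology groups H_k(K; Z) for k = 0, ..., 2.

H_0 = Z,  H_1 = Z ⊕ Z/2,  H_2 = 0.

Order the vertices as A < B < D < E < F < G < J < L < M. Listing each simplex with vertices in this order, K has dimension 2 with simplices:

  0-simplices (9): A, B, D, E, F, G, J, L, M
  1-simplices (27): AB, AE, AF, AJ, AL, AM, BD, BE, BF, BG, BM, DE, DG, DJ, DL, DM, EF, EJ, EL, FG, FJ, FL, GJ, GL, GM, JM, LM
  2-simplices (18): ABE, ABM, AEJ, AFJ, AFL, ALM, BDG, BDM, BEF, BFG, DEJ, DEL, DGL, DJM, EFL, FGJ, GJM, GLM

giving chain groups C_0 ≅ Z^9, C_1 ≅ Z^27, C_2 ≅ Z^18.

Boundary ∂_1: C_1 → C_0 is given by ∂[p,q] = [q] − [p]. For instance
  ∂EL = L − E.
The 9×27 boundary matrix has rank 8 and Smith normal form diag(1,1,1,1,1,1,1,1).

Boundary ∂_2: C_2 → C_1 sends each 2-simplex [p,q,r] to [q,r] − [p,r] + [p,q]. For instance
  ∂FGJ = GJ − FJ + FG,
  ∂BFG = FG − BG + BF.
As a 27×18 matrix over Z this has rank 18, with invariant factors (1,1,1,1,1,1,1,1,1,1,1,1,1,1,1,1,1,2).

Computing H_k = (kernel of ∂_k) / (image of ∂_{k+1}):

  H_0: rank C_0 − rank ∂_1 = 9 − 8 = 1, and the invariant factors of ∂_1 are all 1, so H_0 = Z.
  H_1: rank ker ∂_1 − rank ∂_2 = (27 − 8) − 18 = 1, and ∂_2 has invariant factor 2 > 1, so H_1 = Z ⊕ Z/2.
  H_2: rank ker ∂_2 − rank ∂_3 = (18 − 18) − 0 = 0, and there is no ∂_3, so H_2 = 0.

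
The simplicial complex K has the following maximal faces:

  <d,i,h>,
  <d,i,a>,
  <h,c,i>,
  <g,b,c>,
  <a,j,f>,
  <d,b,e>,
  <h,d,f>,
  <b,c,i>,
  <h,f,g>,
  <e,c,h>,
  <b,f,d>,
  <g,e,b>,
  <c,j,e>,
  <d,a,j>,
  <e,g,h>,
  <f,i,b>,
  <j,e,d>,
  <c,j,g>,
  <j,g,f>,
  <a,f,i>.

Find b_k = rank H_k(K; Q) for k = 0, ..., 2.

Order the vertices as a < b < c < d < e < f < g < h < i < j. Listing each simplex with vertices in this order, K has dimension 2 with simplices:

  0-simplices (10): a, b, c, d, e, f, g, h, i, j
  1-simplices (30): ad, af, ai, aj, bc, bd, be, bf, bg, bi, ce, cg, ch, ci, cj, de, df, dh, di, dj, eg, eh, ej, fg, fh, fi, fj, gh, gj, hi
  2-simplices (20): adi, adj, afi, afj, bcg, bci, bde, bdf, beg, bfi, ceh, cej, cgj, chi, dej, dfh, dhi, egh, fgh, fgj

so the chain groups are C_0 ≅ Z^10, C_1 ≅ Z^30, C_2 ≅ Z^20.

∂_1: C_1 → C_0 sends each edge [p,q] (with p < q) to q − p.
As a 10×30 matrix over Z this has rank 9, with invariant factors (1,1,1,1,1,1,1,1,1).

∂_2: C_2 → C_1 maps a triangle to the signed sum of its edges. For instance
  ∂bcg = cg − bg + bc,
  ∂bdf = df − bf + bd.
This gives a 30×20 integer matrix of rank 20; reducing to Smith normal form yields diagonal entries (1,1,1,1,1,1,1,1,1,1,1,1,1,1,1,1,1,1,1,2).

From H_k ≅ ker(∂_k) / im(∂_{k+1}) we obtain:

  H_0: rank C_0 − rank ∂_1 = 10 − 9 = 1, and the invariant factors of ∂_1 are all 1, so H_0 ≅ Z.
  H_1: rank ker ∂_1 − rank ∂_2 = (30 − 9) − 20 = 1, and ∂_2 has invariant factor 2 > 1, so H_1 ≅ Z × Z/2.
  H_2: rank ker ∂_2 − rank ∂_3 = (20 − 20) − 0 = 0, and there is no ∂_3, so H_2 ≅ 0.

Hence the Betti numbers are b_0 = 1, b_1 = 1, b_2 = 0.

b_0 = 1, b_1 = 1, b_2 = 0.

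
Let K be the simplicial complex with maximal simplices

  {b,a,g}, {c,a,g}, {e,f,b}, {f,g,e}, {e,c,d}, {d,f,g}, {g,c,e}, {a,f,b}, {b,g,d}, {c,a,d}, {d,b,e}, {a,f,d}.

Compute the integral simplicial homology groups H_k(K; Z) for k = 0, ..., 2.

We work with the vertex ordering a < b < c < d < e < f < g. The simplices of K, each written with vertices in increasing order, are:

  0-simplices (7): a, b, c, d, e, f, g
  1-simplices (18): ab, ac, ad, af, ag, bd, be, bf, bg, cd, ce, cg, de, df, dg, ef, eg, fg
  2-simplices (12): abf, abg, acd, acg, adf, bde, bdg, bef, cde, ceg, dfg, efg

giving chain groups C_0 ≅ Z^7, C_1 ≅ Z^18, C_2 ≅ Z^12.

∂_1: C_1 → C_0 maps an edge to its endpoints' difference, ∂[p,q] = q − p. For instance
  ∂dg = g − d.
The 7×18 boundary matrix has rank 6 and Smith normal form diag(1,1,1,1,1,1).

The boundary map ∂_2: C_2 → C_1 maps a triangle to the signed sum of its edges. For instance
  ∂bde = de − be + bd,
  ∂abg = bg − ag + ab.
The 18×12 boundary matrix has rank 12 and Smith normal form diag(1,1,1,1,1,1,1,1,1,1,1,2).

Reading off H_k = ker ∂_k / im ∂_{k+1}:

  H_0: rank C_0 − rank ∂_1 = 7 − 6 = 1, and the invariant factors of ∂_1 are all 1, so H_0 = Z.
  H_1: rank ker ∂_1 − rank ∂_2 = (18 − 6) − 12 = 0, and ∂_2 has invariant factor 2 > 1, so H_1 = Z/2.
  H_2: rank ker ∂_2 − rank ∂_3 = (12 − 12) − 0 = 0, and there is no ∂_3, so H_2 = 0.

As a check, the Euler characteristic is 7 − 18 + 12 = 1, which agrees with 1 − 0 + 0 = 1.
(K is a triangulation of the real projective plane RP^2.)

H_0 ≅ Z,  H_1 ≅ Z/2,  H_2 = 0.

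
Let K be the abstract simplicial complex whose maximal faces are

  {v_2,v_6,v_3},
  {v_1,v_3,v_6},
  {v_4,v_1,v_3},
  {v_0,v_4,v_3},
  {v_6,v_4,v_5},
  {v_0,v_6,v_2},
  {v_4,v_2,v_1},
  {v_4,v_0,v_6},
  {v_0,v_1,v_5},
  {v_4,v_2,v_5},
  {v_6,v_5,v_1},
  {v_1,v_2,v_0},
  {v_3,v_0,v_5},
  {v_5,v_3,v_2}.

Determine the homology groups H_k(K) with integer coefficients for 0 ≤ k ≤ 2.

H_0 ≅ Z,  H_1 ≅ Z^2,  H_2 ≅ Z.

Take the total order v_0 < v_1 < v_2 < v_3 < v_4 < v_5 < v_6 on the vertex set. Then K (dimension 2) consists of the simplices:

  0-simplices (7): [v_0], [v_1], [v_2], [v_3], [v_4], [v_5], [v_6]
  1-simplices (21): (21 of them)
  2-simplices (14): (14 of them)

Hence C_0 ≅ Z^7, C_1 ≅ Z^21, C_2 ≅ Z^14.

The boundary map ∂_1: C_1 → C_0 maps an edge to its endpoints' difference, ∂[p,q] = q − p. For instance
  ∂[v_3,v_4] = [v_4] − [v_3].
This gives a 7×21 integer matrix of rank 6; reducing to Smith normal form yields diagonal entries (1,1,1,1,1,1).

∂_2: C_2 → C_1 maps a triangle to the signed sum of its edges. For instance
  ∂[v_0,v_3,v_5] = [v_3,v_5] − [v_0,v_5] + [v_0,v_3],
  ∂[v_2,v_3,v_6] = [v_3,v_6] − [v_2,v_6] + [v_2,v_3].
The resulting 21×14 matrix has rank 13, and its Smith normal form has invariant factors (1,1,1,1,1,1,1,1,1,1,1,1,1).

Computing H_k = (kernel of ∂_k) / (image of ∂_{k+1}):

  H_0: rank C_0 − rank ∂_1 = 7 − 6 = 1, and the invariant factors of ∂_1 are all 1, so H_0 ≅ Z.
  H_1: rank ker ∂_1 − rank ∂_2 = (21 − 6) − 13 = 2, and the invariant factors of ∂_2 are all 1, so H_1 ≅ Z^2.
  H_2: rank ker ∂_2 − rank ∂_3 = (14 − 13) − 0 = 1, and there is no ∂_3, so H_2 ≅ Z.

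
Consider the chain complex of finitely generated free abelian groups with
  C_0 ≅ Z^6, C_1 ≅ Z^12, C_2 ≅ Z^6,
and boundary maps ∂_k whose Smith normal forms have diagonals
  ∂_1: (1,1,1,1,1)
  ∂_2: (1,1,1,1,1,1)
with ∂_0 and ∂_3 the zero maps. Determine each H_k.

H_0: b_0 = 6 − 0 − 5 = 1; torsion from ∂_1 factors > 1: none. So H_0 ≅ Z.
H_1: b_1 = 12 − 5 − 6 = 1; torsion from ∂_2 factors > 1: none. So H_1 ≅ Z.
H_2: b_2 = 6 − 6 − 0 = 0; torsion from ∂_3 factors > 1: none. So H_2 ≅ 0.

H_0 ≅ Z,  H_1 ≅ Z,  H_2 = 0.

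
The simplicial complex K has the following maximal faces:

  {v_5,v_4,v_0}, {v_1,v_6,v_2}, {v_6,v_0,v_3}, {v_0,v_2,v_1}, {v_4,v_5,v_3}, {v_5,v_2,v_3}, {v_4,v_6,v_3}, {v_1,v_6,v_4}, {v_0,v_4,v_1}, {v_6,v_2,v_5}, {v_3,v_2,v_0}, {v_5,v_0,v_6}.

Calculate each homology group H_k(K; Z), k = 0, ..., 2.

H_0 ≅ Z,  H_1 ≅ Z/2,  H_2 = 0.

We work with the vertex ordering v_0 < v_1 < v_2 < v_3 < v_4 < v_5 < v_6. The simplices of K, each written with vertices in increasing order, are:

  0-simplices (7): [v_0], [v_1], [v_2], [v_3], [v_4], [v_5], [v_6]
  1-simplices (18): (18 of them)
  2-simplices (12): (12 of them)

Hence C_0 ≅ Z^7, C_1 ≅ Z^18, C_2 ≅ Z^12.

The boundary map ∂_1: C_1 → C_0 sends each edge [p,q] (with p < q) to q − p.
This gives a 7×18 integer matrix of rank 6; reducing to Smith normal form yields diagonal entries (1,1,1,1,1,1).

∂_2: C_2 → C_1 sends each 2-simplex [p,q,r] to [q,r] − [p,r] + [p,q]. For instance
  ∂[v_1,v_2,v_6] = [v_2,v_6] − [v_1,v_6] + [v_1,v_2],
  ∂[v_1,v_4,v_6] = [v_4,v_6] − [v_1,v_6] + [v_1,v_4].
This gives a 18×12 integer matrix of rank 12; reducing to Smith normal form yields diagonal entries (1,1,1,1,1,1,1,1,1,1,1,2).

Now H_k = ker ∂_k / im ∂_{k+1}, so:

  H_0: rank C_0 − rank ∂_1 = 7 − 6 = 1, and the invariant factors of ∂_1 are all 1, so H_0 ≅ Z.
  H_1: rank ker ∂_1 − rank ∂_2 = (18 − 6) − 12 = 0, and ∂_2 has invariant factor 2 > 1, so H_1 ≅ Z/2.
  H_2: rank ker ∂_2 − rank ∂_3 = (12 − 12) − 0 = 0, and there is no ∂_3, so H_2 ≅ 0.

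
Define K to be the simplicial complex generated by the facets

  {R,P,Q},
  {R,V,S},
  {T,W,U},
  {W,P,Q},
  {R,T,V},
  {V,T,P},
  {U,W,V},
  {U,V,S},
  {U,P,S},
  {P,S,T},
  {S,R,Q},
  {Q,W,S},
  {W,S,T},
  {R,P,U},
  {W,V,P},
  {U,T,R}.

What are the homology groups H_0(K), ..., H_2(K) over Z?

Order the vertices as P < Q < R < S < T < U < V < W. Listing each simplex with vertices in this order, K has dimension 2 with simplices:

  0-simplices (8): P, Q, R, S, T, U, V, W
  1-simplices (24): PQ, PR, PS, PT, PU, PV, PW, QR, QS, QW, RS, RT, RU, RV, ST, SU, SV, SW, TU, TV, TW, UV, UW, VW
  2-simplices (16): PQR, PQW, PRU, PST, PSU, PTV, PVW, QRS, QSW, RSV, RTU, RTV, STW, SUV, TUW, UVW

Hence C_0 ≅ Z^8, C_1 ≅ Z^24, C_2 ≅ Z^16.

Boundary ∂_1: C_1 → C_0 maps an edge to its endpoints' difference, ∂[p,q] = q − p.
The 8×24 boundary matrix has rank 7 and Smith normal form diag(1,1,1,1,1,1,1).

∂_2: C_2 → C_1 sends each 2-simplex [p,q,r] to [q,r] − [p,r] + [p,q]. For instance
  ∂PSU = SU − PU + PS,
  ∂RTV = TV − RV + RT.
As a 24×16 matrix over Z this has rank 15, with invariant factors (1,1,1,1,1,1,1,1,1,1,1,1,1,1,1).

Now H_k = ker ∂_k / im ∂_{k+1}, so:

  H_0: rank C_0 − rank ∂_1 = 8 − 7 = 1, and the invariant factors of ∂_1 are all 1, so H_0 = Z.
  H_1: rank ker ∂_1 − rank ∂_2 = (24 − 7) − 15 = 2, and the invariant factors of ∂_2 are all 1, so H_1 = Z^2.
  H_2: rank ker ∂_2 − rank ∂_3 = (16 − 15) − 0 = 1, and there is no ∂_3, so H_2 = Z.

H_0 ≅ Z,  H_1 ≅ Z^2,  H_2 ≅ Z.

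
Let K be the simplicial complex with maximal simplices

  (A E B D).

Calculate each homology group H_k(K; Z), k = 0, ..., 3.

H_0 ≅ Z,  H_1 = 0,  H_2 = 0,  H_3 = 0.

We work with the vertex ordering A < B < D < E. The simplices of K, each written with vertices in increasing order, are:

  0-simplices (4): A, B, D, E
  1-simplices (6): AB, AD, AE, BD, BE, DE
  2-simplices (4): ABD, ABE, ADE, BDE
  3-simplices (1): ABDE

giving chain groups C_0 ≅ Z^4, C_1 ≅ Z^6, C_2 ≅ Z^4, C_3 ≅ Z^1.

Boundary ∂_1: C_1 → C_0 is given by ∂[p,q] = [q] − [p].
As a 4×6 matrix over Z this has rank 3, with invariant factors (1,1,1).

The boundary map ∂_2: C_2 → C_1 maps a triangle to the signed sum of its edges. For instance
  ∂ABD = BD − AD + AB,
  ∂ADE = DE − AE + AD.
The resulting 6×4 matrix has rank 3, and its Smith normal form has invariant factors (1,1,1).

The boundary map ∂_3: C_3 → C_2 sends each 3-simplex σ to the alternating sum Σ_i (−1)^i (σ with its i-th vertex removed). For instance
  ∂ABDE = BDE − ADE + ABE − ABD.
The 4×1 boundary matrix has rank 1 and Smith normal form diag(1).

Reading off H_k = ker ∂_k / im ∂_{k+1}:

  H_0: rank C_0 − rank ∂_1 = 4 − 3 = 1, and the invariant factors of ∂_1 are all 1, so H_0 = Z.
  H_1: rank ker ∂_1 − rank ∂_2 = (6 − 3) − 3 = 0, and the invariant factors of ∂_2 are all 1, so H_1 = 0.
  H_2: rank ker ∂_2 − rank ∂_3 = (4 − 3) − 1 = 0, and the invariant factors of ∂_3 are all 1, so H_2 = 0.
  H_3: rank ker ∂_3 − rank ∂_4 = (1 − 1) − 0 = 0, and there is no ∂_4, so H_3 = 0.

(K is a triangulation of the 3-simplex.)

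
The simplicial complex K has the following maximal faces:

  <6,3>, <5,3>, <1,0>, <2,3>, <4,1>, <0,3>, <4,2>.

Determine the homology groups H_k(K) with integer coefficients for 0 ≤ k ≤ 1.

Take the total order 0 < 1 < 2 < 3 < 4 < 5 < 6 on the vertex set. Then K (dimension 1) consists of the simplices:

  0-simplices (7): [0], [1], [2], [3], [4], [5], [6]
  1-simplices (7): [0,1], [0,3], [1,4], [2,3], [2,4], [3,5], [3,6]

Hence C_0 ≅ Z^7, C_1 ≅ Z^7.

∂_1: C_1 → C_0 maps an edge to its endpoints' difference, ∂[p,q] = q − p.
The 7×7 boundary matrix has rank 6 and Smith normal form diag(1,1,1,1,1,1).

Now H_k = ker ∂_k / im ∂_{k+1}, so:

  H_0: rank C_0 − rank ∂_1 = 7 − 6 = 1, and the invariant factors of ∂_1 are all 1, so H_0 ≅ Z.
  H_1: rank ker ∂_1 − rank ∂_2 = (7 − 6) − 0 = 1, and there is no ∂_2, so H_1 ≅ Z.

H_0 = Z,  H_1 = Z.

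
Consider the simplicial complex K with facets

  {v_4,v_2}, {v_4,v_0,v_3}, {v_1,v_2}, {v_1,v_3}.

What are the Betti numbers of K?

b_0 = 1, b_1 = 1, b_2 = 0.

Take the total order v_0 < v_1 < v_2 < v_3 < v_4 on the vertex set. Then K (dimension 2) consists of the simplices:

  0-simplices (5): [v_0], [v_1], [v_2], [v_3], [v_4]
  1-simplices (6): [v_0,v_3], [v_0,v_4], [v_1,v_2], [v_1,v_3], [v_2,v_4], [v_3,v_4]
  2-simplices (1): [v_0,v_3,v_4]

giving chain groups C_0 ≅ Z^5, C_1 ≅ Z^6, C_2 ≅ Z^1.

Boundary ∂_1: C_1 → C_0 maps an edge to its endpoints' difference, ∂[p,q] = q − p.
This gives a 5×6 integer matrix of rank 4; reducing to Smith normal form yields diagonal entries (1,1,1,1).

The boundary map ∂_2: C_2 → C_1 sends each 2-simplex [p,q,r] to [q,r] − [p,r] + [p,q]. For instance
  ∂[v_0,v_3,v_4] = [v_3,v_4] − [v_0,v_4] + [v_0,v_3].
As a 6×1 matrix over Z this has rank 1, with invariant factors (1).

From H_k ≅ ker(∂_k) / im(∂_{k+1}) we obtain:

  H_0: rank C_0 − rank ∂_1 = 5 − 4 = 1, and the invariant factors of ∂_1 are all 1, so H_0 ≅ Z.
  H_1: rank ker ∂_1 − rank ∂_2 = (6 − 4) − 1 = 1, and the invariant factors of ∂_2 are all 1, so H_1 ≅ Z.
  H_2: rank ker ∂_2 − rank ∂_3 = (1 − 1) − 0 = 0, and there is no ∂_3, so H_2 ≅ 0.

As a check, the Euler characteristic is 5 − 6 + 1 = 0, which agrees with 1 − 1 + 0 = 0.

Hence the Betti numbers are b_0 = 1, b_1 = 1, b_2 = 0.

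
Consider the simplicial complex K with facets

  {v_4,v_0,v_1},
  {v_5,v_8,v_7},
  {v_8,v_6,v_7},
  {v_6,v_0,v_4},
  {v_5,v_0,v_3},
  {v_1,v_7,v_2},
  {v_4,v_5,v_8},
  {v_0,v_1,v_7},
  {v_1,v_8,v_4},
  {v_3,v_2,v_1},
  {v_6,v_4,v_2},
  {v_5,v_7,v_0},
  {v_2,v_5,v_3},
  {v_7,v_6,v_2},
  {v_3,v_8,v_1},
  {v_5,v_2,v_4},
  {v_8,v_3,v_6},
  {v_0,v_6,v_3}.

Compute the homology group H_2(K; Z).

H_2 ≅ Z.

Fix the vertex order v_0 < v_1 < v_2 < v_3 < v_4 < v_5 < v_6 < v_7 < v_8 and write every simplex with vertices in increasing order. Then dim K = 2 and the simplices of K are:

  0-simplices (9): [v_0], [v_1], [v_2], [v_3], [v_4], [v_5], [v_6], [v_7], [v_8]
  1-simplices (27): (27 of them)
  2-simplices (18): (18 of them)

Hence C_0 ≅ Z^9, C_1 ≅ Z^27, C_2 ≅ Z^18.

∂_1: C_1 → C_0 sends each edge [p,q] (with p < q) to q − p. For instance
  ∂[v_6,v_7] = [v_7] − [v_6].
This gives a 9×27 integer matrix of rank 8; reducing to Smith normal form yields diagonal entries (1,1,1,1,1,1,1,1).

∂_2: C_2 → C_1 acts by ∂[p,q,r] = [q,r] − [p,r] + [p,q]. For instance
  ∂[v_2,v_6,v_7] = [v_6,v_7] − [v_2,v_7] + [v_2,v_6],
  ∂[v_6,v_7,v_8] = [v_7,v_8] − [v_6,v_8] + [v_6,v_7].
The resulting 27×18 matrix has rank 17, and its Smith normal form has invariant factors (1,1,1,1,1,1,1,1,1,1,1,1,1,1,1,1,1).

Now H_k = ker ∂_k / im ∂_{k+1}, so:

  H_2: rank ker ∂_2 − rank ∂_3 = (18 − 17) − 0 = 1, and there is no ∂_3, so H_2 = Z.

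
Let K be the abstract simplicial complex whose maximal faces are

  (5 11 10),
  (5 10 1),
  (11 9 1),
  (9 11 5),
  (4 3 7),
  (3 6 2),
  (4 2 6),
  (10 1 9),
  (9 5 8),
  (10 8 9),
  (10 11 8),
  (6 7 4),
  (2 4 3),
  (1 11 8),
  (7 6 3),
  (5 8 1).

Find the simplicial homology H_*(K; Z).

H_0 ≅ Z^2,  H_1 ≅ Z/2,  H_2 ≅ Z.

Order the vertices as 1 < 2 < 3 < 4 < 5 < 6 < 7 < 8 < 9 < 10 < 11. Listing each simplex with vertices in this order, K has dimension 2 with simplices:

  0-simplices (11): [1], [2], [3], [4], [5], [6], [7], [8], [9], [10], [11]
  1-simplices (24): (24 of them)
  2-simplices (16): [1,5,8], [1,5,10], [1,8,11], [1,9,10], [1,9,11], [2,3,4], [2,3,6], [2,4,6], [3,4,7], [3,6,7], [4,6,7], [5,8,9], [5,9,11], [5,10,11], [8,9,10], [8,10,11]

so the chain groups are C_0 ≅ Z^11, C_1 ≅ Z^24, C_2 ≅ Z^16.

Boundary ∂_1: C_1 → C_0 is given by ∂[p,q] = [q] − [p].
The resulting 11×24 matrix has rank 9, and its Smith normal form has invariant factors (1,1,1,1,1,1,1,1,1).

∂_2: C_2 → C_1 sends each 2-simplex [p,q,r] to [q,r] − [p,r] + [p,q]. For instance
  ∂[1,5,8] = [5,8] − [1,8] + [1,5],
  ∂[2,3,4] = [3,4] − [2,4] + [2,3].
This gives a 24×16 integer matrix of rank 15; reducing to Smith normal form yields diagonal entries (1,1,1,1,1,1,1,1,1,1,1,1,1,1,2).

From H_k ≅ ker(∂_k) / im(∂_{k+1}) we obtain:

  H_0: rank C_0 − rank ∂_1 = 11 − 9 = 2, and the invariant factors of ∂_1 are all 1, so H_0 = Z^2.
  H_1: rank ker ∂_1 − rank ∂_2 = (24 − 9) − 15 = 0, and ∂_2 has invariant factor 2 > 1, so H_1 = Z/2.
  H_2: rank ker ∂_2 − rank ∂_3 = (16 − 15) − 0 = 1, and there is no ∂_3, so H_2 = Z.

(K is a triangulation of the disjoint union of the 2-sphere S^2 and the real projective plane RP^2.)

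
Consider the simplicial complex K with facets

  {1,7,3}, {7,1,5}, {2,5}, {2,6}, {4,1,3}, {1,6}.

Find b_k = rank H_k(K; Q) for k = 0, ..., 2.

b_0 = 1, b_1 = 1, b_2 = 0.

K has 7 vertices, 10 edges, 3 triangles.
rank ∂_0 = 0, rank ∂_1 = 6 ⇒ b_0 = 7 − 0 − 6 = 1; all invariant factors of ∂_1 are 1 so no torsion. So H_0 = Z.
rank ∂_1 = 6, rank ∂_2 = 3 ⇒ b_1 = 10 − 6 − 3 = 1; all invariant factors of ∂_2 are 1 so no torsion. So H_1 = Z.
rank ∂_2 = 3, rank ∂_3 = 0 ⇒ b_2 = 3 − 3 − 0 = 0. So H_2 = 0.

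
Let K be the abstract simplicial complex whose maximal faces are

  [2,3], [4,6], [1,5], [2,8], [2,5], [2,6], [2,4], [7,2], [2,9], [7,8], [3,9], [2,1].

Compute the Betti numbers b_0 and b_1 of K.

b_0 = 1, b_1 = 4.

Order the vertices as 1 < 2 < 3 < 4 < 5 < 6 < 7 < 8 < 9. Listing each simplex with vertices in this order, K has dimension 1 with simplices:

  0-simplices (9): [1], [2], [3], [4], [5], [6], [7], [8], [9]
  1-simplices (12): [1,2], [1,5], [2,3], [2,4], [2,5], [2,6], [2,7], [2,8], [2,9], [3,9], [4,6], [7,8]

so the chain groups are C_0 ≅ Z^9, C_1 ≅ Z^12.

Boundary ∂_1: C_1 → C_0 is given by ∂[p,q] = [q] − [p]. For instance
  ∂[2,3] = [3] − [2].
The 9×12 boundary matrix has rank 8 and Smith normal form diag(1,1,1,1,1,1,1,1).

From H_k ≅ ker(∂_k) / im(∂_{k+1}) we obtain:

  H_0: rank C_0 − rank ∂_1 = 9 − 8 = 1, and the invariant factors of ∂_1 are all 1, so H_0 ≅ Z.
  H_1: rank ker ∂_1 − rank ∂_2 = (12 − 8) − 0 = 4, and there is no ∂_2, so H_1 ≅ Z^4.

Hence the Betti numbers are b_0 = 1, b_1 = 4.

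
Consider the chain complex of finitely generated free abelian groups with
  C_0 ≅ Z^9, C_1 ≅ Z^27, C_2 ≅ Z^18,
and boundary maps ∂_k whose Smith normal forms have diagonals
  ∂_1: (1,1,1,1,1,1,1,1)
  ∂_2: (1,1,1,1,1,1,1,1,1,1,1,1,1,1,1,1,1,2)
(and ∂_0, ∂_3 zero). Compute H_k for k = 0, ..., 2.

H_0: b_0 = 9 − 0 − 8 = 1; torsion from ∂_1 factors > 1: none. So H_0 ≅ Z.
H_1: b_1 = 27 − 8 − 18 = 1; torsion from ∂_2 factors > 1: [2]. So H_1 ≅ Z ⊕ Z/2.
H_2: b_2 = 18 − 18 − 0 = 0; torsion from ∂_3 factors > 1: none. So H_2 ≅ 0.

H_0 ≅ Z,  H_1 ≅ Z ⊕ Z/2,  H_2 = 0.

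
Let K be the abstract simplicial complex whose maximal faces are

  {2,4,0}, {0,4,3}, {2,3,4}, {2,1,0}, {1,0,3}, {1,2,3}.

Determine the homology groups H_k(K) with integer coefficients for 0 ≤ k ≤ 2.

Fix the vertex order 0 < 1 < 2 < 3 < 4 and write every simplex with vertices in increasing order. Then dim K = 2 and the simplices of K are:

  0-simplices (5): [0], [1], [2], [3], [4]
  1-simplices (9): [0,1], [0,2], [0,3], [0,4], [1,2], [1,3], [2,3], [2,4], [3,4]
  2-simplices (6): [0,1,2], [0,1,3], [0,2,4], [0,3,4], [1,2,3], [2,3,4]

Hence C_0 ≅ Z^5, C_1 ≅ Z^9, C_2 ≅ Z^6.

∂_1: C_1 → C_0 maps an edge to its endpoints' difference, ∂[p,q] = q − p.
This gives a 5×9 integer matrix of rank 4; reducing to Smith normal form yields diagonal entries (1,1,1,1).

Boundary ∂_2: C_2 → C_1 sends each 2-simplex [p,q,r] to [q,r] − [p,r] + [p,q]. For instance
  ∂[0,1,2] = [1,2] − [0,2] + [0,1],
  ∂[0,3,4] = [3,4] − [0,4] + [0,3].
As a 9×6 matrix over Z this has rank 5, with invariant factors (1,1,1,1,1).

Now H_k = ker ∂_k / im ∂_{k+1}, so:

  H_0: rank C_0 − rank ∂_1 = 5 − 4 = 1, and the invariant factors of ∂_1 are all 1, so H_0 = Z.
  H_1: rank ker ∂_1 − rank ∂_2 = (9 − 4) − 5 = 0, and the invariant factors of ∂_2 are all 1, so H_1 = 0.
  H_2: rank ker ∂_2 − rank ∂_3 = (6 − 5) − 0 = 1, and there is no ∂_3, so H_2 = Z.

H_0 = Z,  H_1 = 0,  H_2 = Z.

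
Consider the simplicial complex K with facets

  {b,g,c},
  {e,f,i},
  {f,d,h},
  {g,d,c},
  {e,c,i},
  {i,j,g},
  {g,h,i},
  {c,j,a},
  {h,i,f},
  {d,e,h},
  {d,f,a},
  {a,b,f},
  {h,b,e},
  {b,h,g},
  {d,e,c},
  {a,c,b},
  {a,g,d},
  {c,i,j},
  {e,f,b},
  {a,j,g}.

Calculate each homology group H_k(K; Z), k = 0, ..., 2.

H_0 = Z,  H_1 = Z × Z/2,  H_2 = 0.

We work with the vertex ordering a < b < c < d < e < f < g < h < i < j. The simplices of K, each written with vertices in increasing order, are:

  0-simplices (10): a, b, c, d, e, f, g, h, i, j
  1-simplices (30): ab, ac, ad, af, ag, aj, bc, be, bf, bg, bh, cd, ce, cg, ci, cj, de, df, dg, dh, ef, eh, ei, fh, fi, gh, gi, gj, hi, ij
  2-simplices (20): abc, abf, acj, adf, adg, agj, bcg, bef, beh, bgh, cde, cdg, cei, cij, deh, dfh, efi, fhi, ghi, gij

so the chain groups are C_0 ≅ Z^10, C_1 ≅ Z^30, C_2 ≅ Z^20.

The boundary map ∂_1: C_1 → C_0 sends each edge [p,q] (with p < q) to q − p. For instance
  ∂dg = g − d.
The resulting 10×30 matrix has rank 9, and its Smith normal form has invariant factors (1,1,1,1,1,1,1,1,1).

∂_2: C_2 → C_1 acts by ∂[p,q,r] = [q,r] − [p,r] + [p,q]. For instance
  ∂beh = eh − bh + be,
  ∂adg = dg − ag + ad.
This gives a 30×20 integer matrix of rank 20; reducing to Smith normal form yields diagonal entries (1,1,1,1,1,1,1,1,1,1,1,1,1,1,1,1,1,1,1,2).

Reading off H_k = ker ∂_k / im ∂_{k+1}:

  H_0: rank C_0 − rank ∂_1 = 10 − 9 = 1, and the invariant factors of ∂_1 are all 1, so H_0 = Z.
  H_1: rank ker ∂_1 − rank ∂_2 = (30 − 9) − 20 = 1, and ∂_2 has invariant factor 2 > 1, so H_1 = Z × Z/2.
  H_2: rank ker ∂_2 − rank ∂_3 = (20 − 20) − 0 = 0, and there is no ∂_3, so H_2 = 0.

As a check, the Euler characteristic is 10 − 30 + 20 = 0, which agrees with 1 − 1 + 0 = 0.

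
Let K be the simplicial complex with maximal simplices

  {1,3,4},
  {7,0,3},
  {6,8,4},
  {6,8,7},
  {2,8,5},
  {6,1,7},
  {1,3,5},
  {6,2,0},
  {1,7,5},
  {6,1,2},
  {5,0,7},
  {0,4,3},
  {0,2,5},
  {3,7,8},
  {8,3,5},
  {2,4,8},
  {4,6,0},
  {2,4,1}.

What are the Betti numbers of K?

Take the total order 0 < 1 < 2 < 3 < 4 < 5 < 6 < 7 < 8 on the vertex set. Then K (dimension 2) consists of the simplices:

  0-simplices (9): [0], [1], [2], [3], [4], [5], [6], [7], [8]
  1-simplices (27): (27 of them)
  2-simplices (18): [0,2,5], [0,2,6], [0,3,4], [0,3,7], [0,4,6], [0,5,7], [1,2,4], [1,2,6], [1,3,4], [1,3,5], [1,5,7], [1,6,7], [2,4,8], [2,5,8], [3,5,8], [3,7,8], [4,6,8], [6,7,8]

giving chain groups C_0 ≅ Z^9, C_1 ≅ Z^27, C_2 ≅ Z^18.

∂_1: C_1 → C_0 sends each edge [p,q] (with p < q) to q − p. For instance
  ∂[1,7] = [7] − [1].
The 9×27 boundary matrix has rank 8 and Smith normal form diag(1,1,1,1,1,1,1,1).

Boundary ∂_2: C_2 → C_1 sends each 2-simplex [p,q,r] to [q,r] − [p,r] + [p,q]. For instance
  ∂[0,5,7] = [5,7] − [0,7] + [0,5],
  ∂[1,3,5] = [3,5] − [1,5] + [1,3].
This gives a 27×18 integer matrix of rank 18; reducing to Smith normal form yields diagonal entries (1,1,1,1,1,1,1,1,1,1,1,1,1,1,1,1,1,2).

Now H_k = ker ∂_k / im ∂_{k+1}, so:

  H_0: rank C_0 − rank ∂_1 = 9 − 8 = 1, and the invariant factors of ∂_1 are all 1, so H_0 ≅ Z.
  H_1: rank ker ∂_1 − rank ∂_2 = (27 − 8) − 18 = 1, and ∂_2 has invariant factor 2 > 1, so H_1 ≅ Z ⊕ Z/2.
  H_2: rank ker ∂_2 − rank ∂_3 = (18 − 18) − 0 = 0, and there is no ∂_3, so H_2 ≅ 0.

Hence the Betti numbers are b_0 = 1, b_1 = 1, b_2 = 0.

b_0 = 1, b_1 = 1, b_2 = 0.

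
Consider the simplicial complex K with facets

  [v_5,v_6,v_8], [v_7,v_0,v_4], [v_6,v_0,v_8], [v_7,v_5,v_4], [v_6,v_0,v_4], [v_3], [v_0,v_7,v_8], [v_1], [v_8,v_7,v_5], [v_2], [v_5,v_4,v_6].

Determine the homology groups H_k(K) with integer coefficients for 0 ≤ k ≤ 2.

We work with the vertex ordering v_0 < v_1 < v_2 < v_3 < v_4 < v_5 < v_6 < v_7 < v_8. The simplices of K, each written with vertices in increasing order, are:

  0-simplices (9): [v_0], [v_1], [v_2], [v_3], [v_4], [v_5], [v_6], [v_7], [v_8]
  1-simplices (12): [v_0,v_4], [v_0,v_6], [v_0,v_7], [v_0,v_8], [v_4,v_5], [v_4,v_6], [v_4,v_7], [v_5,v_6], [v_5,v_7], [v_5,v_8], [v_6,v_8], [v_7,v_8]
  2-simplices (8): [v_0,v_4,v_6], [v_0,v_4,v_7], [v_0,v_6,v_8], [v_0,v_7,v_8], [v_4,v_5,v_6], [v_4,v_5,v_7], [v_5,v_6,v_8], [v_5,v_7,v_8]

giving chain groups C_0 ≅ Z^9, C_1 ≅ Z^12, C_2 ≅ Z^8.

The boundary map ∂_1: C_1 → C_0 maps an edge to its endpoints' difference, ∂[p,q] = q − p. For instance
  ∂[v_0,v_4] = [v_4] − [v_0].
The 9×12 boundary matrix has rank 5 and Smith normal form diag(1,1,1,1,1).

Boundary ∂_2: C_2 → C_1 maps a triangle to the signed sum of its edges. For instance
  ∂[v_4,v_5,v_7] = [v_5,v_7] − [v_4,v_7] + [v_4,v_5],
  ∂[v_4,v_5,v_6] = [v_5,v_6] − [v_4,v_6] + [v_4,v_5].
This gives a 12×8 integer matrix of rank 7; reducing to Smith normal form yields diagonal entries (1,1,1,1,1,1,1).

From H_k ≅ ker(∂_k) / im(∂_{k+1}) we obtain:

  H_0: rank C_0 − rank ∂_1 = 9 − 5 = 4, and the invariant factors of ∂_1 are all 1, so H_0 ≅ Z^4.
  H_1: rank ker ∂_1 − rank ∂_2 = (12 − 5) − 7 = 0, and the invariant factors of ∂_2 are all 1, so H_1 ≅ 0.
  H_2: rank ker ∂_2 − rank ∂_3 = (8 − 7) − 0 = 1, and there is no ∂_3, so H_2 ≅ Z.

H_0 = Z^4,  H_1 = 0,  H_2 = Z.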